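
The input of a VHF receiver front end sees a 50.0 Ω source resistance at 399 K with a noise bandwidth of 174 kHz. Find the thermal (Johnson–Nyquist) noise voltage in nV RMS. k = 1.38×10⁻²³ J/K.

V_n = √(4kTRB)
4kTRB = 4 × 1.38×10⁻²³ × 399 × 5.00×10¹ × 1.74×10⁵ = 1.92×10⁻¹³ V²
V_n = √(1.92×10⁻¹³) = 4.38×10⁻⁷ V = 438 nV

438 nV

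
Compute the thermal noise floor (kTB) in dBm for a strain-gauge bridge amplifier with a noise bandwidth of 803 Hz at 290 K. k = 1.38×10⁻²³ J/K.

P_n = kTB = 1.38×10⁻²³ × 290 × 8.03×10² = 3.21×10⁻¹⁸ W
In dBm: 10 log₁₀(3.21×10⁻¹⁸ / 10⁻³) = −144.9 dBm

−144.9 dBm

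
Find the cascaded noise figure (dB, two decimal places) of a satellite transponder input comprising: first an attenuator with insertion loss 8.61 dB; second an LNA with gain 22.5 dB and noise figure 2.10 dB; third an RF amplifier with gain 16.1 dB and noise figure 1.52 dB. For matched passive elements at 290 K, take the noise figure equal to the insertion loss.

10.72 dB

Convert to linear (a loss of L dB is a gain of −L dB): F_i = 10^(NF_i/10), G_i = 10^(G_i,dB/10)
  Stage 1: F_1 = 10^(8.61/10) = 7.261, G_1 = 10^(−8.61/10) = 0.1377
  Stage 2: F_2 = 10^(2.10/10) = 1.622, G_2 = 10^(22.5/10) = 177.8
  Stage 3: F_3 = 10^(1.52/10) = 1.419, G_3 = 10^(16.1/10) = 40.74
Friis cascade:
  F = 7.261 + (1.622 − 1)/0.1377 + (1.419 − 1)/24.49 = 11.79
NF = 10 log₁₀(11.79) = 10.72 dB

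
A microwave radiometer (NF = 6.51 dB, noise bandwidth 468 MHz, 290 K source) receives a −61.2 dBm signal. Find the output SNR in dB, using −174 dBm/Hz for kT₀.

19.6 dB

Noise floor: N = −174 + 10 log₁₀(B) + NF
10 log₁₀(4.68×10⁸) = 86.7 dB
N = −174 + 86.7 + 6.51 = −80.79 dBm
SNR = P_sig − N = −61.2 − (−80.79) = 19.59 dB → 19.6 dB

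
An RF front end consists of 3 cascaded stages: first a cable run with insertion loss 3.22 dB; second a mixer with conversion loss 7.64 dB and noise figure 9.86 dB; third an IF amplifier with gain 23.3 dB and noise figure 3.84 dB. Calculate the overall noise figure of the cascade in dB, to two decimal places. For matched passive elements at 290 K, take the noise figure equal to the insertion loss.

Convert to linear (a loss of L dB is a gain of −L dB): F_i = 10^(NF_i/10), G_i = 10^(G_i,dB/10)
  Stage 1: F_1 = 10^(3.22/10) = 2.099, G_1 = 10^(−3.22/10) = 0.4764
  Stage 2: F_2 = 10^(9.86/10) = 9.683, G_2 = 10^(−7.64/10) = 0.1722
  Stage 3: F_3 = 10^(3.84/10) = 2.421, G_3 = 10^(23.3/10) = 213.8
Friis cascade:
  F = 2.099 + (9.683 − 1)/0.4764 + (2.421 − 1)/0.08204 = 37.65
NF = 10 log₁₀(37.65) = 15.76 dB

15.76 dB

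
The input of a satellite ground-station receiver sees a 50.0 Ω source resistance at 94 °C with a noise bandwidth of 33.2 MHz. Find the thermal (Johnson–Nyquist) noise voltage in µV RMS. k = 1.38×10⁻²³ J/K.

5.80 µV

T = 94 °C + 273.15 = 367.15 K
V_n = √(4kTRB)
4kTRB = 4 × 1.38×10⁻²³ × 367.15 × 5.00×10¹ × 3.32×10⁷ = 3.36×10⁻¹¹ V²
V_n = √(3.36×10⁻¹¹) = 5.80×10⁻⁶ V = 5.80 µV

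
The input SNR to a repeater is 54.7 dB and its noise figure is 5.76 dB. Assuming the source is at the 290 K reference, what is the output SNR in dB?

By definition F = SNR_in/SNR_out, so in dB: SNR_out = SNR_in − NF
SNR_out = 54.7 − 5.76 = 48.94 dB

48.94 dB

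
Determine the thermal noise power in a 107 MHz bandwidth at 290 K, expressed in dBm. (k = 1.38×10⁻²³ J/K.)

−93.7 dBm

P_n = kTB = 1.38×10⁻²³ × 290 × 1.07×10⁸ = 4.28×10⁻¹³ W
In dBm: 10 log₁₀(4.28×10⁻¹³ / 10⁻³) = −93.7 dBm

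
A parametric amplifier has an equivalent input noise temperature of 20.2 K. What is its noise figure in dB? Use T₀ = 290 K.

0.292 dB

F = 1 + T_e/T₀ = 1 + 20.2/290 = 1.06966
NF = 10 log₁₀(1.06966) = 0.292 dB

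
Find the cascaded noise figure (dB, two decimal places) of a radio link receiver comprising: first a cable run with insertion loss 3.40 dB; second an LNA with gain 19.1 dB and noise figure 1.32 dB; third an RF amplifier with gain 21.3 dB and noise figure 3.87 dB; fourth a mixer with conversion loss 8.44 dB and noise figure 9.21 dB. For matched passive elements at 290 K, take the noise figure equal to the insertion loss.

4.78 dB

Convert to linear (a loss of L dB is a gain of −L dB): F_i = 10^(NF_i/10), G_i = 10^(G_i,dB/10)
  Stage 1: F_1 = 10^(3.40/10) = 2.188, G_1 = 10^(−3.40/10) = 0.4571
  Stage 2: F_2 = 10^(1.32/10) = 1.355, G_2 = 10^(19.1/10) = 81.28
  Stage 3: F_3 = 10^(3.87/10) = 2.438, G_3 = 10^(21.3/10) = 134.9
  Stage 4: F_4 = 10^(9.21/10) = 8.337, G_4 = 10^(−8.44/10) = 0.1432
Friis cascade:
  F = 2.188 + (1.355 − 1)/0.4571 + (2.438 − 1)/37.15 + (8.337 − 1)/5012 = 3.005
NF = 10 log₁₀(3.005) = 4.78 dB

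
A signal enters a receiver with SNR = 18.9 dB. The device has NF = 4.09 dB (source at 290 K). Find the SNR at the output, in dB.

14.81 dB

By definition F = SNR_in/SNR_out, so in dB: SNR_out = SNR_in − NF
SNR_out = 18.9 − 4.09 = 14.81 dB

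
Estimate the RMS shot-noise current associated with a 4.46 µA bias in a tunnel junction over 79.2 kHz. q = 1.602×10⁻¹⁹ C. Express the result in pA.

336 pA

I_n = √(2qI·B)
2qI·B = 2 × 1.602×10⁻¹⁹ × 4.46×10⁻⁶ × 7.92×10⁴ = 1.13×10⁻¹⁹ A²
I_n = √(1.13×10⁻¹⁹) = 3.36×10⁻¹⁰ A = 336 pA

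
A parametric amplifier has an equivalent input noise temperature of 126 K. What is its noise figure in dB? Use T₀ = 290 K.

F = 1 + T_e/T₀ = 1 + 126/290 = 1.43448
NF = 10 log₁₀(1.43448) = 1.57 dB

1.57 dB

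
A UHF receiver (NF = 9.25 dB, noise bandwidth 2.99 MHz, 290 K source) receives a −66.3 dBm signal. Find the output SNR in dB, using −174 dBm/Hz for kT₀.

Noise floor: N = −174 + 10 log₁₀(B) + NF
10 log₁₀(2.99×10⁶) = 64.76 dB
N = −174 + 64.76 + 9.25 = −99.99 dBm
SNR = P_sig − N = −66.3 − (−99.99) = 33.69 dB → 33.7 dB

33.7 dB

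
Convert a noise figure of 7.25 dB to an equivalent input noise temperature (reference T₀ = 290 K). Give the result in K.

1250 K

F = 10^(7.25/10) = 5.30884
T_e = (F − 1)·T₀ = (5.30884 − 1) × 290 = 1250 K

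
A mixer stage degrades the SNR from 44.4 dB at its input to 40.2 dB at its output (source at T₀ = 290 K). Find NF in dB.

NF (dB) = SNR_in(dB) − SNR_out(dB) when the source is at T₀
NF = 44.4 − 40.2 = 4.2 dB

4.2 dB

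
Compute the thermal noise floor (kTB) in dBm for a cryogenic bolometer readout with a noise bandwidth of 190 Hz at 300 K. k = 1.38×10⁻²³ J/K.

P_n = kTB = 1.38×10⁻²³ × 300 × 1.90×10² = 7.87×10⁻¹⁹ W
In dBm: 10 log₁₀(7.87×10⁻¹⁹ / 10⁻³) = −151.0 dBm

−151.0 dBm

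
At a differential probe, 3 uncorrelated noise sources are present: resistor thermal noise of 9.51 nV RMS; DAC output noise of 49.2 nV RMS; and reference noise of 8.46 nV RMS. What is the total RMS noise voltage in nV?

50.8 nV

Uncorrelated sources add in power (mean-square): V_tot = √(ΣV_i²)
V_tot = √[(9.51×10⁻⁹)² + (4.92×10⁻⁸)² + (8.46×10⁻⁹)²] = 5.08×10⁻⁸ V = 50.8 nV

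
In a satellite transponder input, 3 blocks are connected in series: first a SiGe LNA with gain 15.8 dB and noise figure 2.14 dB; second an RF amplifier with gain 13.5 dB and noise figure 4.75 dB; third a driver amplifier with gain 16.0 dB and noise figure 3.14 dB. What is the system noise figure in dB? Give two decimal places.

2.28 dB

Convert to linear (a loss of L dB is a gain of −L dB): F_i = 10^(NF_i/10), G_i = 10^(G_i,dB/10)
  Stage 1: F_1 = 10^(2.14/10) = 1.637, G_1 = 10^(15.8/10) = 38.02
  Stage 2: F_2 = 10^(4.75/10) = 2.985, G_2 = 10^(13.5/10) = 22.39
  Stage 3: F_3 = 10^(3.14/10) = 2.061, G_3 = 10^(16.0/10) = 39.81
Friis cascade:
  F = 1.637 + (2.985 − 1)/38.02 + (2.061 − 1)/851.1 = 1.690
NF = 10 log₁₀(1.690) = 2.28 dB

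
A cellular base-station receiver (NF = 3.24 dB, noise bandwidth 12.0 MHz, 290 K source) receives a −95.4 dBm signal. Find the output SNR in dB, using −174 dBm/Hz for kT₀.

4.6 dB

Noise floor: N = −174 + 10 log₁₀(B) + NF
10 log₁₀(1.20×10⁷) = 70.79 dB
N = −174 + 70.79 + 3.24 = −99.97 dBm
SNR = P_sig − N = −95.4 − (−99.97) = 4.57 dB → 4.6 dB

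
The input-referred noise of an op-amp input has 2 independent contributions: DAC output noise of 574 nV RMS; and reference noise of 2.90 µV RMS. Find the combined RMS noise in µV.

2.96 µV

Uncorrelated sources add in power (mean-square): V_tot = √(ΣV_i²)
V_tot = √[(5.74×10⁻⁷)² + (2.90×10⁻⁶)²] = 2.96×10⁻⁶ V = 2.96 µV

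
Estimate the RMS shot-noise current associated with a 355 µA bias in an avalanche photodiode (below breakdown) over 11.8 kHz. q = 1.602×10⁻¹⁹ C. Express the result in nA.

I_n = √(2qI·B)
2qI·B = 2 × 1.602×10⁻¹⁹ × 3.55×10⁻⁴ × 1.18×10⁴ = 1.34×10⁻¹⁸ A²
I_n = √(1.34×10⁻¹⁸) = 1.16×10⁻⁹ A = 1.16 nA

1.16 nA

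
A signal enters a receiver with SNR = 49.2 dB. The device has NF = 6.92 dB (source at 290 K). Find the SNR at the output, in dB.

By definition F = SNR_in/SNR_out, so in dB: SNR_out = SNR_in − NF
SNR_out = 49.2 − 6.92 = 42.28 dB

42.28 dB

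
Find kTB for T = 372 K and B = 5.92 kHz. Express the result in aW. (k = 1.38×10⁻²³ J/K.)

30.4 aW

P_n = kTB = 1.38×10⁻²³ × 372 × 5.92×10³ = 3.04×10⁻¹⁷ W = 30.4 aW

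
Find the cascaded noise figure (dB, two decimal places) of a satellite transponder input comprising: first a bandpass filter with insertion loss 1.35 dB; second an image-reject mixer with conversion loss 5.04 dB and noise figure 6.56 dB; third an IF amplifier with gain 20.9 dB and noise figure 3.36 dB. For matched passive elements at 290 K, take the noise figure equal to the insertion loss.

10.52 dB

Convert to linear (a loss of L dB is a gain of −L dB): F_i = 10^(NF_i/10), G_i = 10^(G_i,dB/10)
  Stage 1: F_1 = 10^(1.35/10) = 1.365, G_1 = 10^(−1.35/10) = 0.7328
  Stage 2: F_2 = 10^(6.56/10) = 4.529, G_2 = 10^(−5.04/10) = 0.3133
  Stage 3: F_3 = 10^(3.36/10) = 2.168, G_3 = 10^(20.9/10) = 123.0
Friis cascade:
  F = 1.365 + (4.529 − 1)/0.7328 + (2.168 − 1)/0.2296 = 11.27
NF = 10 log₁₀(11.27) = 10.52 dB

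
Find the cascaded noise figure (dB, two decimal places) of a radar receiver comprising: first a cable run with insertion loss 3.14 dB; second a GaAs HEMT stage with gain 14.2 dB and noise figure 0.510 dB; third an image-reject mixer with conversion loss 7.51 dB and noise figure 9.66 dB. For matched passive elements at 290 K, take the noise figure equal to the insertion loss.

4.72 dB

Convert to linear (a loss of L dB is a gain of −L dB): F_i = 10^(NF_i/10), G_i = 10^(G_i,dB/10)
  Stage 1: F_1 = 10^(3.14/10) = 2.061, G_1 = 10^(−3.14/10) = 0.4853
  Stage 2: F_2 = 10^(0.510/10) = 1.125, G_2 = 10^(14.2/10) = 26.30
  Stage 3: F_3 = 10^(9.66/10) = 9.247, G_3 = 10^(−7.51/10) = 0.1774
Friis cascade:
  F = 2.061 + (1.125 − 1)/0.4853 + (9.247 − 1)/12.76 = 2.963
NF = 10 log₁₀(2.963) = 4.72 dB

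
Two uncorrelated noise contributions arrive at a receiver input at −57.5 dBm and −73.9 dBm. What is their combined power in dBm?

Convert to linear, add, convert back:
P₁ = 1.78×10⁻⁹ W, P₂ = 4.07×10⁻¹¹ W
P_tot = 1.82×10⁻⁹ W → 10 log₁₀(P_tot / 10⁻³) = −57.4 dBm

−57.4 dBm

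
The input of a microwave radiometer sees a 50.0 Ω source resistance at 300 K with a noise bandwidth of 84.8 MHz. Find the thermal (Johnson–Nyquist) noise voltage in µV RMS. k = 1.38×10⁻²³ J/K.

8.38 µV

V_n = √(4kTRB)
4kTRB = 4 × 1.38×10⁻²³ × 300 × 5.00×10¹ × 8.48×10⁷ = 7.02×10⁻¹¹ V²
V_n = √(7.02×10⁻¹¹) = 8.38×10⁻⁶ V = 8.38 µV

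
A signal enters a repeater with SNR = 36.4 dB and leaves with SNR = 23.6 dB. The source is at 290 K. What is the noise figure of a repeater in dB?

NF (dB) = SNR_in(dB) − SNR_out(dB) when the source is at T₀
NF = 36.4 − 23.6 = 12.8 dB

12.8 dB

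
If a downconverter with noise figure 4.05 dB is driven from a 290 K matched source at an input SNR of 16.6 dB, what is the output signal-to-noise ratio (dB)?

By definition F = SNR_in/SNR_out, so in dB: SNR_out = SNR_in − NF
SNR_out = 16.6 − 4.05 = 12.55 dB

12.55 dB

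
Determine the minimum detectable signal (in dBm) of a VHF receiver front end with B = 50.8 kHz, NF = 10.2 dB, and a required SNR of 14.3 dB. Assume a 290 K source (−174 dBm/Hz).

−102.4 dBm

Sensitivity = −174 + 10 log₁₀(B) + NF + SNR_min
= −174 + 47.06 + 10.2 + 14.3
= −102.44 dBm → −102.4 dBm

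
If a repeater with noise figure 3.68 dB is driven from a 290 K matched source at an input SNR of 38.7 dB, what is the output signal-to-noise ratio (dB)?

By definition F = SNR_in/SNR_out, so in dB: SNR_out = SNR_in − NF
SNR_out = 38.7 − 3.68 = 35.02 dB

35.02 dB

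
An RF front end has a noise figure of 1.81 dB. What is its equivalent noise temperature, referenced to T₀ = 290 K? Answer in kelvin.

150 K

F = 10^(1.81/10) = 1.51705
T_e = (F − 1)·T₀ = (1.51705 − 1) × 290 = 150 K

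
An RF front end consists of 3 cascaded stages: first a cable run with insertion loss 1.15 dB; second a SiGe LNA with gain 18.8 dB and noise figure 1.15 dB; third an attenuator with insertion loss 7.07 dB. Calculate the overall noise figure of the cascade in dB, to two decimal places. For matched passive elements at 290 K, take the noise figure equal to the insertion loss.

2.48 dB

Convert to linear (a loss of L dB is a gain of −L dB): F_i = 10^(NF_i/10), G_i = 10^(G_i,dB/10)
  Stage 1: F_1 = 10^(1.15/10) = 1.303, G_1 = 10^(−1.15/10) = 0.7674
  Stage 2: F_2 = 10^(1.15/10) = 1.303, G_2 = 10^(18.8/10) = 75.86
  Stage 3: F_3 = 10^(7.07/10) = 5.093, G_3 = 10^(−7.07/10) = 0.1963
Friis cascade:
  F = 1.303 + (1.303 − 1)/0.7674 + (5.093 − 1)/58.21 = 1.769
NF = 10 log₁₀(1.769) = 2.48 dB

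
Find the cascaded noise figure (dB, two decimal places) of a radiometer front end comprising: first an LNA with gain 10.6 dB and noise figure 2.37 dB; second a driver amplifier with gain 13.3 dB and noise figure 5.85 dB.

Convert to linear (a loss of L dB is a gain of −L dB): F_i = 10^(NF_i/10), G_i = 10^(G_i,dB/10)
  Stage 1: F_1 = 10^(2.37/10) = 1.726, G_1 = 10^(10.6/10) = 11.48
  Stage 2: F_2 = 10^(5.85/10) = 3.846, G_2 = 10^(13.3/10) = 21.38
Friis cascade:
  F = 1.726 + (3.846 − 1)/11.48 = 1.974
NF = 10 log₁₀(1.974) = 2.95 dB

2.95 dB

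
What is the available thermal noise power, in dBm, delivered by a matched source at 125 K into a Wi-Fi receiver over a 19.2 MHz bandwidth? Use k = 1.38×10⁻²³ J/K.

−104.8 dBm

P_n = kTB = 1.38×10⁻²³ × 125 × 1.92×10⁷ = 3.31×10⁻¹⁴ W
In dBm: 10 log₁₀(3.31×10⁻¹⁴ / 10⁻³) = −104.8 dBm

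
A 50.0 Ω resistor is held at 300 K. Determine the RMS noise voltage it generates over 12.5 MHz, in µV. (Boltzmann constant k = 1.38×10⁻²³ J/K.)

3.22 µV

V_n = √(4kTRB)
4kTRB = 4 × 1.38×10⁻²³ × 300 × 5.00×10¹ × 1.25×10⁷ = 1.04×10⁻¹¹ V²
V_n = √(1.04×10⁻¹¹) = 3.22×10⁻⁶ V = 3.22 µV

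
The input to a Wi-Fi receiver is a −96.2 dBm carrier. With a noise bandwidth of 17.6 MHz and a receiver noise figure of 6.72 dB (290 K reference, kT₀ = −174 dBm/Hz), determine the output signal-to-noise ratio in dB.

−1.4 dB

Noise floor: N = −174 + 10 log₁₀(B) + NF
10 log₁₀(1.76×10⁷) = 72.46 dB
N = −174 + 72.46 + 6.72 = −94.82 dBm
SNR = P_sig − N = −96.2 − (−94.82) = −1.38 dB → −1.4 dB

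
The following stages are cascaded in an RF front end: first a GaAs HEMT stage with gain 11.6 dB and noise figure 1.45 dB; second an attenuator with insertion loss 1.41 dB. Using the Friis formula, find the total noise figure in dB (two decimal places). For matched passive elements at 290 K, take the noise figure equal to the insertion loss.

1.53 dB

Convert to linear (a loss of L dB is a gain of −L dB): F_i = 10^(NF_i/10), G_i = 10^(G_i,dB/10)
  Stage 1: F_1 = 10^(1.45/10) = 1.396, G_1 = 10^(11.6/10) = 14.45
  Stage 2: F_2 = 10^(1.41/10) = 1.384, G_2 = 10^(−1.41/10) = 0.7228
Friis cascade:
  F = 1.396 + (1.384 − 1)/14.45 = 1.423
NF = 10 log₁₀(1.423) = 1.53 dB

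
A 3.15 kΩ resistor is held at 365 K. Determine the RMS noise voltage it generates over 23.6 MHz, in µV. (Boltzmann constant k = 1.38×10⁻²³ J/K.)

V_n = √(4kTRB)
4kTRB = 4 × 1.38×10⁻²³ × 365 × 3.15×10³ × 2.36×10⁷ = 1.50×10⁻⁹ V²
V_n = √(1.50×10⁻⁹) = 3.87×10⁻⁵ V = 38.7 µV

38.7 µV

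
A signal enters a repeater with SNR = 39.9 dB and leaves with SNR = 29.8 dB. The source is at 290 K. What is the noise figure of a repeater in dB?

NF (dB) = SNR_in(dB) − SNR_out(dB) when the source is at T₀
NF = 39.9 − 29.8 = 10.1 dB

10.1 dB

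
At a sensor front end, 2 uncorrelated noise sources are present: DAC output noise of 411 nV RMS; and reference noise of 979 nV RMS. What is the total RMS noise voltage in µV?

1.06 µV

Uncorrelated sources add in power (mean-square): V_tot = √(ΣV_i²)
V_tot = √[(4.11×10⁻⁷)² + (9.79×10⁻⁷)²] = 1.06×10⁻⁶ V = 1.06 µV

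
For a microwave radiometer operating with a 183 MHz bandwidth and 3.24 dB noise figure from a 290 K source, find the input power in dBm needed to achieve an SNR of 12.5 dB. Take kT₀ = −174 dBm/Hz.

Sensitivity = −174 + 10 log₁₀(B) + NF + SNR_min
= −174 + 82.62 + 3.24 + 12.5
= −75.64 dBm → −75.6 dBm

−75.6 dBm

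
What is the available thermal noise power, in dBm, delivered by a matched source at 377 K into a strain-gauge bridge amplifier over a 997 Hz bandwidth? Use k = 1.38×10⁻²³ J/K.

P_n = kTB = 1.38×10⁻²³ × 377 × 9.97×10² = 5.19×10⁻¹⁸ W
In dBm: 10 log₁₀(5.19×10⁻¹⁸ / 10⁻³) = −142.9 dBm

−142.9 dBm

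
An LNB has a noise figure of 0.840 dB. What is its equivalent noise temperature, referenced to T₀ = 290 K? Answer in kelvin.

61.9 K

F = 10^(0.840/10) = 1.21339
T_e = (F − 1)·T₀ = (1.21339 − 1) × 290 = 61.9 K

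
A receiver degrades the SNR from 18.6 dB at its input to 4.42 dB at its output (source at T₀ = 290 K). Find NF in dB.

14.18 dB

NF (dB) = SNR_in(dB) − SNR_out(dB) when the source is at T₀
NF = 18.6 − 4.42 = 14.18 dB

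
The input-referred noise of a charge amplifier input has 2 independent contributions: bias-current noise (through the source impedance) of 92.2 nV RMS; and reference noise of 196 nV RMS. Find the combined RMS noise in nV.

Uncorrelated sources add in power (mean-square): V_tot = √(ΣV_i²)
V_tot = √[(9.22×10⁻⁸)² + (1.96×10⁻⁷)²] = 2.17×10⁻⁷ V = 217 nV

217 nV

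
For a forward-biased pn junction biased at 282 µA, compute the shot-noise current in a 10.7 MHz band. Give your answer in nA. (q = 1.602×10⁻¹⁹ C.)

I_n = √(2qI·B)
2qI·B = 2 × 1.602×10⁻¹⁹ × 2.82×10⁻⁴ × 1.07×10⁷ = 9.67×10⁻¹⁶ A²
I_n = √(9.67×10⁻¹⁶) = 3.11×10⁻⁸ A = 31.1 nA

31.1 nA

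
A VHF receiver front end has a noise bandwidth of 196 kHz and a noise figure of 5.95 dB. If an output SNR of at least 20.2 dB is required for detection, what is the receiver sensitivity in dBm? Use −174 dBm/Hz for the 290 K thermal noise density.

Sensitivity = −174 + 10 log₁₀(B) + NF + SNR_min
= −174 + 52.92 + 5.95 + 20.2
= −94.93 dBm → −94.9 dBm

−94.9 dBm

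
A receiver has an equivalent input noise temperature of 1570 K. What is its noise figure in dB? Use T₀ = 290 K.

F = 1 + T_e/T₀ = 1 + 1570/290 = 6.41379
NF = 10 log₁₀(6.41379) = 8.07 dB

8.07 dB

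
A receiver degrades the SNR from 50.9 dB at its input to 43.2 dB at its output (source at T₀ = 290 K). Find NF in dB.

7.7 dB

NF (dB) = SNR_in(dB) − SNR_out(dB) when the source is at T₀
NF = 50.9 − 43.2 = 7.7 dB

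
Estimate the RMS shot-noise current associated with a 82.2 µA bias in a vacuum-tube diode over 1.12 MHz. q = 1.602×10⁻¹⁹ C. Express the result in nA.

I_n = √(2qI·B)
2qI·B = 2 × 1.602×10⁻¹⁹ × 8.22×10⁻⁵ × 1.12×10⁶ = 2.95×10⁻¹⁷ A²
I_n = √(2.95×10⁻¹⁷) = 5.43×10⁻⁹ A = 5.43 nA

5.43 nA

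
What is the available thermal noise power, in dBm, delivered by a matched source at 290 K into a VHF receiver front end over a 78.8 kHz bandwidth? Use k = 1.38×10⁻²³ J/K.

P_n = kTB = 1.38×10⁻²³ × 290 × 7.88×10⁴ = 3.15×10⁻¹⁶ W
In dBm: 10 log₁₀(3.15×10⁻¹⁶ / 10⁻³) = −125.0 dBm

−125.0 dBm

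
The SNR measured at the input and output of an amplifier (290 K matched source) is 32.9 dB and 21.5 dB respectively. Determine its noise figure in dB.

11.4 dB

NF (dB) = SNR_in(dB) − SNR_out(dB) when the source is at T₀
NF = 32.9 − 21.5 = 11.4 dB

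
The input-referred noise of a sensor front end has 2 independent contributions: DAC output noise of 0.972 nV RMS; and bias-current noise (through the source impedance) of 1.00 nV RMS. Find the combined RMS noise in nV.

Uncorrelated sources add in power (mean-square): V_tot = √(ΣV_i²)
V_tot = √[(9.72×10⁻¹⁰)² + (1.00×10⁻⁹)²] = 1.39×10⁻⁹ V = 1.39 nV

1.39 nV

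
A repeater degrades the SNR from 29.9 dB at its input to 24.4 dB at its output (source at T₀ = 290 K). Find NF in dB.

5.5 dB

NF (dB) = SNR_in(dB) − SNR_out(dB) when the source is at T₀
NF = 29.9 − 24.4 = 5.5 dB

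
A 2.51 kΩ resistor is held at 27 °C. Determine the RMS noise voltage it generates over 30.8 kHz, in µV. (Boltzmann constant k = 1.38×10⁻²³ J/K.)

T = 27 °C + 273.15 = 300.15 K
V_n = √(4kTRB)
4kTRB = 4 × 1.38×10⁻²³ × 300.15 × 2.51×10³ × 3.08×10⁴ = 1.28×10⁻¹² V²
V_n = √(1.28×10⁻¹²) = 1.13×10⁻⁶ V = 1.13 µV

1.13 µV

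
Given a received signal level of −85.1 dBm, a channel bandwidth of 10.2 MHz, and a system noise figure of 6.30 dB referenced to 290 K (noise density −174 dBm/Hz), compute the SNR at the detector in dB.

Noise floor: N = −174 + 10 log₁₀(B) + NF
10 log₁₀(1.02×10⁷) = 70.09 dB
N = −174 + 70.09 + 6.30 = −97.61 dBm
SNR = P_sig − N = −85.1 − (−97.61) = 12.51 dB → 12.5 dB

12.5 dB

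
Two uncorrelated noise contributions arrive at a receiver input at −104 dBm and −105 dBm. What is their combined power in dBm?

Convert to linear, add, convert back:
P₁ = 3.98×10⁻¹⁴ W, P₂ = 3.16×10⁻¹⁴ W
P_tot = 7.14×10⁻¹⁴ W → 10 log₁₀(P_tot / 10⁻³) = −101.5 dBm

−101.5 dBm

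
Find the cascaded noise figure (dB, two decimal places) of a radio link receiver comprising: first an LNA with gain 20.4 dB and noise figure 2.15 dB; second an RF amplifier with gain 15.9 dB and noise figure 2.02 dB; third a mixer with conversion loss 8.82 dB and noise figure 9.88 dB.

2.17 dB

Convert to linear (a loss of L dB is a gain of −L dB): F_i = 10^(NF_i/10), G_i = 10^(G_i,dB/10)
  Stage 1: F_1 = 10^(2.15/10) = 1.641, G_1 = 10^(20.4/10) = 109.6
  Stage 2: F_2 = 10^(2.02/10) = 1.592, G_2 = 10^(15.9/10) = 38.90
  Stage 3: F_3 = 10^(9.88/10) = 9.727, G_3 = 10^(−8.82/10) = 0.1312
Friis cascade:
  F = 1.641 + (1.592 − 1)/109.6 + (9.727 − 1)/4266 = 1.648
NF = 10 log₁₀(1.648) = 2.17 dB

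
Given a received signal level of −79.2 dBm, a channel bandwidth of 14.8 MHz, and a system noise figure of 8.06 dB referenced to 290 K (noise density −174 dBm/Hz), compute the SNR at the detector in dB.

15.0 dB

Noise floor: N = −174 + 10 log₁₀(B) + NF
10 log₁₀(1.48×10⁷) = 71.7 dB
N = −174 + 71.7 + 8.06 = −94.24 dBm
SNR = P_sig − N = −79.2 − (−94.24) = 15.04 dB → 15.0 dB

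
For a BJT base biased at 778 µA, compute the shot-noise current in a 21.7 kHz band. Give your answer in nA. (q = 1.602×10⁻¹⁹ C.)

I_n = √(2qI·B)
2qI·B = 2 × 1.602×10⁻¹⁹ × 7.78×10⁻⁴ × 2.17×10⁴ = 5.41×10⁻¹⁸ A²
I_n = √(5.41×10⁻¹⁸) = 2.33×10⁻⁹ A = 2.33 nA

2.33 nA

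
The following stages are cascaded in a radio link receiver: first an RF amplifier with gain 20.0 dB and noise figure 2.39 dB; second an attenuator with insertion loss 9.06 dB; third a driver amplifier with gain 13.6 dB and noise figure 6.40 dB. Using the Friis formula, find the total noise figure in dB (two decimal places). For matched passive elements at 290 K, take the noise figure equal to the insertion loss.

Convert to linear (a loss of L dB is a gain of −L dB): F_i = 10^(NF_i/10), G_i = 10^(G_i,dB/10)
  Stage 1: F_1 = 10^(2.39/10) = 1.734, G_1 = 10^(20.0/10) = 100.0
  Stage 2: F_2 = 10^(9.06/10) = 8.054, G_2 = 10^(−9.06/10) = 0.1242
  Stage 3: F_3 = 10^(6.40/10) = 4.365, G_3 = 10^(13.6/10) = 22.91
Friis cascade:
  F = 1.734 + (8.054 − 1)/100.0 + (4.365 − 1)/12.42 = 2.075
NF = 10 log₁₀(2.075) = 3.17 dB

3.17 dB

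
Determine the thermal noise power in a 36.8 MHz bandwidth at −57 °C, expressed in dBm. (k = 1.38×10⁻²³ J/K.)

T = −57 °C + 273.15 = 216.15 K
P_n = kTB = 1.38×10⁻²³ × 216.15 × 3.68×10⁷ = 1.10×10⁻¹³ W
In dBm: 10 log₁₀(1.10×10⁻¹³ / 10⁻³) = −99.6 dBm

−99.6 dBm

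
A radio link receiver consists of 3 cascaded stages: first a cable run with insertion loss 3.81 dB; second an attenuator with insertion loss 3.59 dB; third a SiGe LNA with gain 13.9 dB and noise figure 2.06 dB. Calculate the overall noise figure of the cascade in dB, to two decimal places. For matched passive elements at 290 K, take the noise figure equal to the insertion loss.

9.46 dB

Convert to linear (a loss of L dB is a gain of −L dB): F_i = 10^(NF_i/10), G_i = 10^(G_i,dB/10)
  Stage 1: F_1 = 10^(3.81/10) = 2.404, G_1 = 10^(−3.81/10) = 0.4159
  Stage 2: F_2 = 10^(3.59/10) = 2.286, G_2 = 10^(−3.59/10) = 0.4375
  Stage 3: F_3 = 10^(2.06/10) = 1.607, G_3 = 10^(13.9/10) = 24.55
Friis cascade:
  F = 2.404 + (2.286 − 1)/0.4159 + (1.607 − 1)/0.1820 = 8.831
NF = 10 log₁₀(8.831) = 9.46 dB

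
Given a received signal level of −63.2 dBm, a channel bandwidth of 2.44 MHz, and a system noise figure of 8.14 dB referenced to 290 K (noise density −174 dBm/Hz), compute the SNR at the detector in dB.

38.8 dB

Noise floor: N = −174 + 10 log₁₀(B) + NF
10 log₁₀(2.44×10⁶) = 63.87 dB
N = −174 + 63.87 + 8.14 = −101.99 dBm
SNR = P_sig − N = −63.2 − (−101.99) = 38.79 dB → 38.8 dB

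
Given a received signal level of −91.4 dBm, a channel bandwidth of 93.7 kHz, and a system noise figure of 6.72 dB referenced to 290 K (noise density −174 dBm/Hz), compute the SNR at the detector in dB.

Noise floor: N = −174 + 10 log₁₀(B) + NF
10 log₁₀(9.37×10⁴) = 49.72 dB
N = −174 + 49.72 + 6.72 = −117.56 dBm
SNR = P_sig − N = −91.4 − (−117.56) = 26.16 dB → 26.2 dB

26.2 dB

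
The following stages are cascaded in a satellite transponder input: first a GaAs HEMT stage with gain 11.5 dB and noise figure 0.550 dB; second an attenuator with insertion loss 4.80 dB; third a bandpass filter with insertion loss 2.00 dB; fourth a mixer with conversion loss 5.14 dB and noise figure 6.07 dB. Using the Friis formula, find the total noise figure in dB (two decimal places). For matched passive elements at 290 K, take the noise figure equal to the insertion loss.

3.87 dB

Convert to linear (a loss of L dB is a gain of −L dB): F_i = 10^(NF_i/10), G_i = 10^(G_i,dB/10)
  Stage 1: F_1 = 10^(0.550/10) = 1.135, G_1 = 10^(11.5/10) = 14.13
  Stage 2: F_2 = 10^(4.80/10) = 3.020, G_2 = 10^(−4.80/10) = 0.3311
  Stage 3: F_3 = 10^(2.00/10) = 1.585, G_3 = 10^(−2.00/10) = 0.6310
  Stage 4: F_4 = 10^(6.07/10) = 4.046, G_4 = 10^(−5.14/10) = 0.3062
Friis cascade:
  F = 1.135 + (3.020 − 1)/14.13 + (1.585 − 1)/4.677 + (4.046 − 1)/2.951 = 2.435
NF = 10 log₁₀(2.435) = 3.87 dB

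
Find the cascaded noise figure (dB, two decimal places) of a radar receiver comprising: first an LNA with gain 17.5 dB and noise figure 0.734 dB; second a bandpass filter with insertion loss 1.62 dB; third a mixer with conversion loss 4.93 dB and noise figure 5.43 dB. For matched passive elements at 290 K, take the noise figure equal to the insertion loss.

0.99 dB

Convert to linear (a loss of L dB is a gain of −L dB): F_i = 10^(NF_i/10), G_i = 10^(G_i,dB/10)
  Stage 1: F_1 = 10^(0.734/10) = 1.184, G_1 = 10^(17.5/10) = 56.23
  Stage 2: F_2 = 10^(1.62/10) = 1.452, G_2 = 10^(−1.62/10) = 0.6887
  Stage 3: F_3 = 10^(5.43/10) = 3.491, G_3 = 10^(−4.93/10) = 0.3214
Friis cascade:
  F = 1.184 + (1.452 − 1)/56.23 + (3.491 − 1)/38.73 = 1.257
NF = 10 log₁₀(1.257) = 0.99 dB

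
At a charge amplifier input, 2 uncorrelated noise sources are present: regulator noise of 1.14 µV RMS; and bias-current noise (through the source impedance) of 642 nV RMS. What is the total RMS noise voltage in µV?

1.31 µV

Uncorrelated sources add in power (mean-square): V_tot = √(ΣV_i²)
V_tot = √[(1.14×10⁻⁶)² + (6.42×10⁻⁷)²] = 1.31×10⁻⁶ V = 1.31 µV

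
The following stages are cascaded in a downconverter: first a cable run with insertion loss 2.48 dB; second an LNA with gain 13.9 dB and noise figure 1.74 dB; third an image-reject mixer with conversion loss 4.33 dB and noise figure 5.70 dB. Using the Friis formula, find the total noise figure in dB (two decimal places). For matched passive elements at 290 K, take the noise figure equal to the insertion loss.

4.53 dB

Convert to linear (a loss of L dB is a gain of −L dB): F_i = 10^(NF_i/10), G_i = 10^(G_i,dB/10)
  Stage 1: F_1 = 10^(2.48/10) = 1.770, G_1 = 10^(−2.48/10) = 0.5649
  Stage 2: F_2 = 10^(1.74/10) = 1.493, G_2 = 10^(13.9/10) = 24.55
  Stage 3: F_3 = 10^(5.70/10) = 3.715, G_3 = 10^(−4.33/10) = 0.3690
Friis cascade:
  F = 1.770 + (1.493 − 1)/0.5649 + (3.715 − 1)/13.87 = 2.838
NF = 10 log₁₀(2.838) = 4.53 dB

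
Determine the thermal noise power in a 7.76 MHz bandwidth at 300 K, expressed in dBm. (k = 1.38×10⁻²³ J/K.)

P_n = kTB = 1.38×10⁻²³ × 300 × 7.76×10⁶ = 3.21×10⁻¹⁴ W
In dBm: 10 log₁₀(3.21×10⁻¹⁴ / 10⁻³) = −104.9 dBm

−104.9 dBm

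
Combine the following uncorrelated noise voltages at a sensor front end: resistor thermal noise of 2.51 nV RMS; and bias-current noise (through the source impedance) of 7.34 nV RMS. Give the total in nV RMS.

7.76 nV

Uncorrelated sources add in power (mean-square): V_tot = √(ΣV_i²)
V_tot = √[(2.51×10⁻⁹)² + (7.34×10⁻⁹)²] = 7.76×10⁻⁹ V = 7.76 nV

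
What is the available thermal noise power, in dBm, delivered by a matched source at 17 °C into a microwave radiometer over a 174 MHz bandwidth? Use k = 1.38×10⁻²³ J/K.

T = 17 °C + 273.15 = 290.15 K
P_n = kTB = 1.38×10⁻²³ × 290.15 × 1.74×10⁸ = 6.97×10⁻¹³ W
In dBm: 10 log₁₀(6.97×10⁻¹³ / 10⁻³) = −91.6 dBm

−91.6 dBm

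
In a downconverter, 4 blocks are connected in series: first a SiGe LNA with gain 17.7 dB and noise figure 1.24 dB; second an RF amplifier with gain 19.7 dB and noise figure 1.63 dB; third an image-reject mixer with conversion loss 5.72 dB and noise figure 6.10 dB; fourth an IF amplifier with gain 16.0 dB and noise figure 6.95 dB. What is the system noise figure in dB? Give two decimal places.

1.28 dB

Convert to linear (a loss of L dB is a gain of −L dB): F_i = 10^(NF_i/10), G_i = 10^(G_i,dB/10)
  Stage 1: F_1 = 10^(1.24/10) = 1.330, G_1 = 10^(17.7/10) = 58.88
  Stage 2: F_2 = 10^(1.63/10) = 1.455, G_2 = 10^(19.7/10) = 93.33
  Stage 3: F_3 = 10^(6.10/10) = 4.074, G_3 = 10^(−5.72/10) = 0.2679
  Stage 4: F_4 = 10^(6.95/10) = 4.955, G_4 = 10^(16.0/10) = 39.81
Friis cascade:
  F = 1.330 + (1.455 − 1)/58.88 + (4.074 − 1)/5495 + (4.955 − 1)/1472 = 1.341
NF = 10 log₁₀(1.341) = 1.28 dB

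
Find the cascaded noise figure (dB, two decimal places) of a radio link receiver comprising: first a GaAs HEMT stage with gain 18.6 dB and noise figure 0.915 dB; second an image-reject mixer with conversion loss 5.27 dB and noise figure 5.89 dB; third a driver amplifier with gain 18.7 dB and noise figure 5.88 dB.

1.49 dB

Convert to linear (a loss of L dB is a gain of −L dB): F_i = 10^(NF_i/10), G_i = 10^(G_i,dB/10)
  Stage 1: F_1 = 10^(0.915/10) = 1.235, G_1 = 10^(18.6/10) = 72.44
  Stage 2: F_2 = 10^(5.89/10) = 3.882, G_2 = 10^(−5.27/10) = 0.2972
  Stage 3: F_3 = 10^(5.88/10) = 3.873, G_3 = 10^(18.7/10) = 74.13
Friis cascade:
  F = 1.235 + (3.882 − 1)/72.44 + (3.873 − 1)/21.53 = 1.408
NF = 10 log₁₀(1.408) = 1.49 dB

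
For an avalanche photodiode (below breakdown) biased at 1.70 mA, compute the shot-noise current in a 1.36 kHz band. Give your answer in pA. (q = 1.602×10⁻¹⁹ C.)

861 pA

I_n = √(2qI·B)
2qI·B = 2 × 1.602×10⁻¹⁹ × 1.70×10⁻³ × 1.36×10³ = 7.41×10⁻¹⁹ A²
I_n = √(7.41×10⁻¹⁹) = 8.61×10⁻¹⁰ A = 861 pA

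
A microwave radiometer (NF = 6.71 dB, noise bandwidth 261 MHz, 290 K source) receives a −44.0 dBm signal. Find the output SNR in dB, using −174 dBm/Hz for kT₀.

Noise floor: N = −174 + 10 log₁₀(B) + NF
10 log₁₀(2.61×10⁸) = 84.17 dB
N = −174 + 84.17 + 6.71 = −83.12 dBm
SNR = P_sig − N = −44.0 − (−83.12) = 39.12 dB → 39.1 dB

39.1 dB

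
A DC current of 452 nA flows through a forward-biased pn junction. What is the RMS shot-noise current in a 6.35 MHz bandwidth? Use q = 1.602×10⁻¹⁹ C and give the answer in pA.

959 pA

I_n = √(2qI·B)
2qI·B = 2 × 1.602×10⁻¹⁹ × 4.52×10⁻⁷ × 6.35×10⁶ = 9.20×10⁻¹⁹ A²
I_n = √(9.20×10⁻¹⁹) = 9.59×10⁻¹⁰ A = 959 pA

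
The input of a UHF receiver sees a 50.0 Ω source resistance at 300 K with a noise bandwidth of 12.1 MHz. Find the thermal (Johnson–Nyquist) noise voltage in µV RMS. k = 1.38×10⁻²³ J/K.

V_n = √(4kTRB)
4kTRB = 4 × 1.38×10⁻²³ × 300 × 5.00×10¹ × 1.21×10⁷ = 1.00×10⁻¹¹ V²
V_n = √(1.00×10⁻¹¹) = 3.17×10⁻⁶ V = 3.17 µV

3.17 µV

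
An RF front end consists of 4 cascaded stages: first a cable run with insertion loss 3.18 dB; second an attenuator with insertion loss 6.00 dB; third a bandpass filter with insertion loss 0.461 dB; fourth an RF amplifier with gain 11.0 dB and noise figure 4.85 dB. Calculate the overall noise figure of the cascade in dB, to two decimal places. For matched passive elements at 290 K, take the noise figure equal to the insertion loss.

Convert to linear (a loss of L dB is a gain of −L dB): F_i = 10^(NF_i/10), G_i = 10^(G_i,dB/10)
  Stage 1: F_1 = 10^(3.18/10) = 2.080, G_1 = 10^(−3.18/10) = 0.4808
  Stage 2: F_2 = 10^(6.00/10) = 3.981, G_2 = 10^(−6.00/10) = 0.2512
  Stage 3: F_3 = 10^(0.461/10) = 1.112, G_3 = 10^(−0.461/10) = 0.8993
  Stage 4: F_4 = 10^(4.85/10) = 3.055, G_4 = 10^(11.0/10) = 12.59
Friis cascade:
  F = 2.080 + (3.981 − 1)/0.4808 + (1.112 − 1)/0.1208 + (3.055 − 1)/0.1086 = 28.13
NF = 10 log₁₀(28.13) = 14.49 dB

14.49 dB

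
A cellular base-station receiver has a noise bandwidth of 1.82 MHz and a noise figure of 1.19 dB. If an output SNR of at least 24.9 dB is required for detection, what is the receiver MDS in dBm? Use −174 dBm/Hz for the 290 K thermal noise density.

−85.3 dBm

Sensitivity = −174 + 10 log₁₀(B) + NF + SNR_min
= −174 + 62.6 + 1.19 + 24.9
= −85.31 dBm → −85.3 dBm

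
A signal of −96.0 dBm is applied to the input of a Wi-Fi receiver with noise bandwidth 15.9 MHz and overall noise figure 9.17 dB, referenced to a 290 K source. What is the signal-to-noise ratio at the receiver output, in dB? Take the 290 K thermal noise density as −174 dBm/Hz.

Noise floor: N = −174 + 10 log₁₀(B) + NF
10 log₁₀(1.59×10⁷) = 72.01 dB
N = −174 + 72.01 + 9.17 = −92.82 dBm
SNR = P_sig − N = −96.0 − (−92.82) = −3.18 dB → −3.2 dB

−3.2 dB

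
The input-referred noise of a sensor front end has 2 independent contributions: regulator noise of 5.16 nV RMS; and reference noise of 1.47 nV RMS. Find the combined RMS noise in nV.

Uncorrelated sources add in power (mean-square): V_tot = √(ΣV_i²)
V_tot = √[(5.16×10⁻⁹)² + (1.47×10⁻⁹)²] = 5.37×10⁻⁹ V = 5.37 nV

5.37 nV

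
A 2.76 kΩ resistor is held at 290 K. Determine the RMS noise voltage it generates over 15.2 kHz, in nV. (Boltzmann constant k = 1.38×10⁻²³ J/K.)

819 nV

V_n = √(4kTRB)
4kTRB = 4 × 1.38×10⁻²³ × 290 × 2.76×10³ × 1.52×10⁴ = 6.72×10⁻¹³ V²
V_n = √(6.72×10⁻¹³) = 8.19×10⁻⁷ V = 819 nV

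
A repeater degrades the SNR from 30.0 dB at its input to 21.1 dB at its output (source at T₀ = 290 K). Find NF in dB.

8.9 dB

NF (dB) = SNR_in(dB) − SNR_out(dB) when the source is at T₀
NF = 30.0 − 21.1 = 8.9 dB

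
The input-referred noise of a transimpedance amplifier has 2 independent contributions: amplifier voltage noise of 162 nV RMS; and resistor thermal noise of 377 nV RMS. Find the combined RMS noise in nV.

Uncorrelated sources add in power (mean-square): V_tot = √(ΣV_i²)
V_tot = √[(1.62×10⁻⁷)² + (3.77×10⁻⁷)²] = 4.10×10⁻⁷ V = 410 nV

410 nV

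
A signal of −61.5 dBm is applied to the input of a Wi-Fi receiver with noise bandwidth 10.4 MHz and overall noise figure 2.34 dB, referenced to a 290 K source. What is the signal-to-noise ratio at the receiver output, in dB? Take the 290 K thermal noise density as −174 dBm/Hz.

40.0 dB

Noise floor: N = −174 + 10 log₁₀(B) + NF
10 log₁₀(1.04×10⁷) = 70.17 dB
N = −174 + 70.17 + 2.34 = −101.49 dBm
SNR = P_sig − N = −61.5 − (−101.49) = 39.99 dB → 40.0 dB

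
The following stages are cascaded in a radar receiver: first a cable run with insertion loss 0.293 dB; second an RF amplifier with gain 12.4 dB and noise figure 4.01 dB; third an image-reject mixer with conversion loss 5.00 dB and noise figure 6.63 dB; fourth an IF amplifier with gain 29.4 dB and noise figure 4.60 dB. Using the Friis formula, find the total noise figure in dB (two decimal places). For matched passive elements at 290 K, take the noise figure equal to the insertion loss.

Convert to linear (a loss of L dB is a gain of −L dB): F_i = 10^(NF_i/10), G_i = 10^(G_i,dB/10)
  Stage 1: F_1 = 10^(0.293/10) = 1.070, G_1 = 10^(−0.293/10) = 0.9348
  Stage 2: F_2 = 10^(4.01/10) = 2.518, G_2 = 10^(12.4/10) = 17.38
  Stage 3: F_3 = 10^(6.63/10) = 4.603, G_3 = 10^(−5.00/10) = 0.3162
  Stage 4: F_4 = 10^(4.60/10) = 2.884, G_4 = 10^(29.4/10) = 871.0
Friis cascade:
  F = 1.070 + (2.518 − 1)/0.9348 + (4.603 − 1)/16.24 + (2.884 − 1)/5.137 = 3.282
NF = 10 log₁₀(3.282) = 5.16 dB

5.16 dB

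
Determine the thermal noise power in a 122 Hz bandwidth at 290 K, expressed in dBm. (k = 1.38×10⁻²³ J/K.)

P_n = kTB = 1.38×10⁻²³ × 290 × 1.22×10² = 4.88×10⁻¹⁹ W
In dBm: 10 log₁₀(4.88×10⁻¹⁹ / 10⁻³) = −153.1 dBm

−153.1 dBm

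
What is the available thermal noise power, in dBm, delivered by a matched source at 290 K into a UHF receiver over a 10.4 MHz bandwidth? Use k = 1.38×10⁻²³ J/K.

P_n = kTB = 1.38×10⁻²³ × 290 × 1.04×10⁷ = 4.16×10⁻¹⁴ W
In dBm: 10 log₁₀(4.16×10⁻¹⁴ / 10⁻³) = −103.8 dBm

−103.8 dBm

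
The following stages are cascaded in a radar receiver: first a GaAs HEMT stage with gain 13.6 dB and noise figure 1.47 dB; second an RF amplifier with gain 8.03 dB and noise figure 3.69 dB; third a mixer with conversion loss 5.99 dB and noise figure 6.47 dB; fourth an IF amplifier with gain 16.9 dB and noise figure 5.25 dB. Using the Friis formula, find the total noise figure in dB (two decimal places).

Convert to linear (a loss of L dB is a gain of −L dB): F_i = 10^(NF_i/10), G_i = 10^(G_i,dB/10)
  Stage 1: F_1 = 10^(1.47/10) = 1.403, G_1 = 10^(13.6/10) = 22.91
  Stage 2: F_2 = 10^(3.69/10) = 2.339, G_2 = 10^(8.03/10) = 6.353
  Stage 3: F_3 = 10^(6.47/10) = 4.436, G_3 = 10^(−5.99/10) = 0.2518
  Stage 4: F_4 = 10^(5.25/10) = 3.350, G_4 = 10^(16.9/10) = 48.98
Friis cascade:
  F = 1.403 + (2.339 − 1)/22.91 + (4.436 − 1)/145.5 + (3.350 − 1)/36.64 = 1.549
NF = 10 log₁₀(1.549) = 1.90 dB

1.90 dB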